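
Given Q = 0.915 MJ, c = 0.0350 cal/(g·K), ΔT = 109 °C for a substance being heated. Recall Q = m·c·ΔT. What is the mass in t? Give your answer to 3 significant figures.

0.0573 t

Rearranging Q = m·c·ΔT for m: m = Q/(c·ΔT).
Q = 0.915 MJ = 9.150×10^5 J; c = 0.0350 cal/(g·K) = 146.4 J/(kg·K); ΔT = 109 °C = 109.0 K.
m = 57.32 kg
57.32 kg × (1 t / 1000 kg) = 0.05732 t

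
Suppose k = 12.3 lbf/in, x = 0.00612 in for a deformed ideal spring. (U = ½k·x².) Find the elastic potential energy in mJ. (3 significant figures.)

U is given directly by: U = ½kx².
k = 12.3 lbf/in = 2154 N/m; x = 0.00612 in = 1.554×10^-4 m.
U = 2.603×10^-5 J
2.603×10^-5 J × (1 mJ / 0.001000 J) = 0.02603 mJ

0.0260 mJ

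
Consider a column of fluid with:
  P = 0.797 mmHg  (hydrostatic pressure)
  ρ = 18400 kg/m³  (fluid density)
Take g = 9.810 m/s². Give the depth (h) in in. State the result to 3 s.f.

Rearranging P = ρ·g·h for h: h = P/(ρ·g).
P = 0.797 mmHg = 106.3 Pa; ρ = 18400 kg/m³; g = 9.810 m/s².
h = 5.887×10^-4 m
5.887×10^-4 m × (1 in / 0.02540 m) = 0.02318 in

0.0232 in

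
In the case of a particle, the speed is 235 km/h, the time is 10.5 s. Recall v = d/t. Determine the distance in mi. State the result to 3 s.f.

0.426 mi

Rearranging: d = v·t.
v = 235 km/h = 65.28 m/s; t = 10.5 s.
d = 685.4 m
685.4 m × (1 mi / 1609 m) = 0.4259 mi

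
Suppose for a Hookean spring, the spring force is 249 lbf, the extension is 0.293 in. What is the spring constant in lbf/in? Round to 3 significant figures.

850 lbf/in

Rearranging F = k·x for k: k = F/x.
F = 249 lbf = 1108 N; x = 0.293 in = 0.007442 m.
k = 1.488×10^5 N/m
1.488×10^5 N/m × (1 lbf/in / 175.1 N/m) = 849.8 lbf/in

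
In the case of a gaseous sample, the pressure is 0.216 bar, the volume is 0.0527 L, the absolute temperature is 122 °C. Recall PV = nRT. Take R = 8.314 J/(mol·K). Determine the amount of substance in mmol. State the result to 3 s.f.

From the ideal-gas law: n = PV/(RT).
P = 0.216 bar = 21600 Pa; V = 0.0527 L = 5.270×10^-5 m³; T = 122 °C = 395.1 K; R = 8.314 J/(mol·K).
n = 3.465×10^-4 mol
3.465×10^-4 mol × (1 mmol / 0.001000 mol) = 0.3465 mmol

0.346 mmol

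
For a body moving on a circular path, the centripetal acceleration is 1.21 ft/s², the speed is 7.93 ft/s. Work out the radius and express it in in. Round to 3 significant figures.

624 in

Solving a = v²/r for r: r = v²/a.
a = 1.21 ft/s² = 0.3688 m/s²; v = 7.93 ft/s = 2.417 m/s.
r = 15.84 m
15.84 m × (1 in / 0.02540 m) = 623.7 in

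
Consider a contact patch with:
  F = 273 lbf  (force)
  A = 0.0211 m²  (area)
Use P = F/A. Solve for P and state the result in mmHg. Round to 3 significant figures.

P is given directly by: P = F/A.
F = 273 lbf = 1214 N; A = 0.0211 m².
P = 57553 Pa
57553 Pa × (1 mmHg / 133.3 Pa) = 431.7 mmHg

432 mmHg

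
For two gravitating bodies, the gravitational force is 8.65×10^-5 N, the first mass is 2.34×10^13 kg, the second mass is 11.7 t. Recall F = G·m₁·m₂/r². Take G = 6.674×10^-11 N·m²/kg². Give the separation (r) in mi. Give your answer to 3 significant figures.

From Newton's law of gravitation: r = √(G·m₁m₂/F).
F = 8.65×10^-5 N; m₁ = 2.34×10^13 kg; m₂ = 11.7 t = 11700 kg; G = 6.674×10^-11 N·m²/kg².
r = 4.596×10^5 m
4.596×10^5 m × (1 mi / 1609 m) = 285.6 mi

286 mi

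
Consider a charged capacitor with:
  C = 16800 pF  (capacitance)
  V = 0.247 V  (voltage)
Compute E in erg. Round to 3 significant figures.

0.00512 erg

Directly: E = ½CV².
C = 16800 pF = 1.680×10^-8 F; V = 0.247 V.
E = 5.125×10^-10 J
5.125×10^-10 J × (1 erg / 1.000×10^-7 J) = 0.005125 erg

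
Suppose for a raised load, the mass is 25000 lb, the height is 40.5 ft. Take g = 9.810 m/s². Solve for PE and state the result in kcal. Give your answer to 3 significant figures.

PE is given directly by: PE = mgh.
m = 25000 lb = 11340 kg; h = 40.5 ft = 12.34 m; g = 9.810 m/s².
PE = 1.373×10^6 J
1.373×10^6 J × (1 kcal / 4184 J) = 328.2 kcal

328 kcal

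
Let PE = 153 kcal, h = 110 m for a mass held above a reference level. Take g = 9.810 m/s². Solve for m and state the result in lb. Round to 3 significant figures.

Solving PE = m·g·h for m: m = PE/(g·h).
PE = 153 kcal = 6.402×10^5 J; h = 110 m; g = 9.810 m/s².
m = 593.2 kg
593.2 kg × (1 lb / 0.4536 kg) = 1308 lb

1310 lb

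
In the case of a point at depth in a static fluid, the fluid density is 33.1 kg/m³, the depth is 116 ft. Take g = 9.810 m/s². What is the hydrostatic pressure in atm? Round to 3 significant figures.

Directly: P = ρgh.
ρ = 33.1 kg/m³; h = 116 ft = 35.36 m; g = 9.810 m/s².
P = 11481 Pa  (the unit combination reduces to kg/(m·s²) = Pa)
11481 Pa × (1 atm / 1.013×10^5 Pa) = 0.1133 atm

0.113 atm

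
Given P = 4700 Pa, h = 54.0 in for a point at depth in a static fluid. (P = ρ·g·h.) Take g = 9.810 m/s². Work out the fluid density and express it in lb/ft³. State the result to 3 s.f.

Rearranging P = ρ·g·h for ρ: ρ = P/(g·h).
P = 4700 Pa; h = 54.0 in = 1.372 m; g = 9.810 m/s².
ρ = 349.3 kg/m³
349.3 kg/m³ × (1 lb/ft³ / 16.02 kg/m³) = 21.81 lb/ft³

21.8 lb/ft³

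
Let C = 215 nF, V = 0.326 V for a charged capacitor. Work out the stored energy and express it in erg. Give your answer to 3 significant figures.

0.114 erg

E is given directly by: E = ½CV².
C = 215 nF = 2.150×10^-7 F; V = 0.326 V.
E = 1.142×10^-8 J  (the unit combination reduces to kg·m²/s² = J)
1.142×10^-8 J × (1 erg / 1.000×10^-7 J) = 0.1142 erg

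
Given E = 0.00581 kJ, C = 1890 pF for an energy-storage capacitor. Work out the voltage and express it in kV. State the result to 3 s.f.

78.4 kV

Solving E = ½C·V² for V: V = √(2E/C).
E = 0.00581 kJ = 5.810 J; C = 1890 pF = 1.890×10^-9 F.
V = 78410 V
78410 V × (1 kV / 1000 V) = 78.41 kV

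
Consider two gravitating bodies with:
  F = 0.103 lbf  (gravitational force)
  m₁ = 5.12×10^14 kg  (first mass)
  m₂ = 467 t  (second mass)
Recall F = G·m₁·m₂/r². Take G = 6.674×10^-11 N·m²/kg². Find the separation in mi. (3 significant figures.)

116 mi

From Newton's law of gravitation: r = √(G·m₁m₂/F).
F = 0.103 lbf = 0.4582 N; m₁ = 5.12×10^14 kg; m₂ = 467 t = 4.670×10^5 kg; G = 6.674×10^-11 N·m²/kg².
r = 1.866×10^5 m
1.866×10^5 m × (1 mi / 1609 m) = 116.0 mi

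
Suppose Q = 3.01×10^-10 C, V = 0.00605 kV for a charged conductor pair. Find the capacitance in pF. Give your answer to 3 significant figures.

Directly: C = Q/V.
Q = 3.01×10^-10 C; V = 0.00605 kV = 6.050 V.
C = 4.975×10^-11 F
4.975×10^-11 F × (1 pF / 1.000×10^-12 F) = 49.75 pF

49.8 pF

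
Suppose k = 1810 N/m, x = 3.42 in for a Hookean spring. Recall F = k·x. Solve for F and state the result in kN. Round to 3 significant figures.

0.157 kN

From Hooke's law: F = kx.
k = 1810 N/m; x = 3.42 in = 0.08687 m.
F = 157.2 N
157.2 N × (1 kN / 1000 N) = 0.1572 kN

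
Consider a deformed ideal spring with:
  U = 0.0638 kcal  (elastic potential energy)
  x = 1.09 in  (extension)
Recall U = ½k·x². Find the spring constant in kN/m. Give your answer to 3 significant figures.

Solving U = ½k·x² for k: k = 2U/x².
U = 0.0638 kcal = 266.9 J; x = 1.09 in = 0.02769 m.
k = 6.965×10^5 N/m
6.965×10^5 N/m × (1 kN/m / 1000 N/m) = 696.5 kN/m

697 kN/m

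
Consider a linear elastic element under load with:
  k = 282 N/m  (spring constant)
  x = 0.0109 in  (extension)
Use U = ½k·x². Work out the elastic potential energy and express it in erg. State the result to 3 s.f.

108 erg

Directly: U = ½kx².
k = 282 N/m; x = 0.0109 in = 2.769×10^-4 m.
U = 1.081×10^-5 J
1.081×10^-5 J × (1 erg / 1.000×10^-7 J) = 108.1 erg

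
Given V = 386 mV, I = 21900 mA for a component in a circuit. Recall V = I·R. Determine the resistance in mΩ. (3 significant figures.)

17.6 mΩ

From Ohm's law: R = V/I.
V = 386 mV = 0.3860 V; I = 21900 mA = 21.90 A.
R = 0.01763 Ω
0.01763 Ω × (1 mΩ / 0.001000 Ω) = 17.63 mΩ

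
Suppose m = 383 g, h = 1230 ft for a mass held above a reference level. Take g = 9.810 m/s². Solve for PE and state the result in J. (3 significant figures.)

Directly: PE = mgh.
m = 383 g = 0.3830 kg; h = 1230 ft = 374.9 m; g = 9.810 m/s².
PE = 1409 J

1410 J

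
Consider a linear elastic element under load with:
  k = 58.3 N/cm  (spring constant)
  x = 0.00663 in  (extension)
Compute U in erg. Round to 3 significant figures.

U is given directly by: U = ½kx².
k = 58.3 N/cm = 5830 N/m; x = 0.00663 in = 1.684×10^-4 m.
U = 8.267×10^-5 J
8.267×10^-5 J × (1 erg / 1.000×10^-7 J) = 826.7 erg

827 erg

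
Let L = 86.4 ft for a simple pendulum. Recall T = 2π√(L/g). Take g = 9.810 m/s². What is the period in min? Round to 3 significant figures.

0.172 min

T is given directly by: T = 2π√(L/g).
L = 86.4 ft = 26.33 m; g = 9.810 m/s².
T = 10.29 s
10.29 s × (1 min / 60.00 s) = 0.1716 min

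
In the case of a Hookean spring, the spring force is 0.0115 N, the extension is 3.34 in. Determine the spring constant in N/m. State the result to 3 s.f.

From Hooke's law: k = F/x.
F = 0.0115 N; x = 3.34 in = 0.08484 m.
k = 0.1356 N/m

0.136 N/m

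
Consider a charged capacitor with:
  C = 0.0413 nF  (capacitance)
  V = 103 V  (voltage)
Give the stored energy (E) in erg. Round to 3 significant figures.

Directly: E = ½CV².
C = 0.0413 nF = 4.130×10^-11 F; V = 103 V.
E = 2.191×10^-7 J  (the unit combination reduces to kg·m²/s² = J)
2.191×10^-7 J × (1 erg / 1.000×10^-7 J) = 2.191 erg

2.19 erg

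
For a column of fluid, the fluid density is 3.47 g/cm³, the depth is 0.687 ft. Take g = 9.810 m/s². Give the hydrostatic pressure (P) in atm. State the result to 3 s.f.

0.0703 atm

P is given directly by: P = ρgh.
ρ = 3.47 g/cm³ = 3470 kg/m³; h = 0.687 ft = 0.2094 m; g = 9.810 m/s².
P = 7128 Pa
7128 Pa × (1 atm / 1.013×10^5 Pa) = 0.07035 atm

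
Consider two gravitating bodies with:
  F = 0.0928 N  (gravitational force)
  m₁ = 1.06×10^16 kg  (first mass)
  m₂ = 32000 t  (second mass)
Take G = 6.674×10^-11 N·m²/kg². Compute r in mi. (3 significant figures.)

Rearranging F = G·m₁·m₂/r² for r: r = √(G·m₁m₂/F).
F = 0.0928 N; m₁ = 1.06×10^16 kg; m₂ = 32000 t = 3.200×10^7 kg; G = 6.674×10^-11 N·m²/kg².
r = 1.562×10^7 m
1.562×10^7 m × (1 mi / 1609 m) = 9705 mi

9710 mi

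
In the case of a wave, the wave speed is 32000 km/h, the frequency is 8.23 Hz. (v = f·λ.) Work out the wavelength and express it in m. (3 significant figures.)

Solving v = f·λ for λ: λ = v/f.
v = 32000 km/h = 8889 m/s; f = 8.23 Hz.
λ = 1080 m

1080 m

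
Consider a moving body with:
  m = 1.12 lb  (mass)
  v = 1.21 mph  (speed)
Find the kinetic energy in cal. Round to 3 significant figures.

KE is given directly by: KE = ½mv².
m = 1.12 lb = 0.5080 kg; v = 1.21 mph = 0.5409 m/s.
KE = 0.07432 J  (the unit combination reduces to kg·m²/s² = J)
0.07432 J × (1 cal / 4.184 J) = 0.01776 cal

0.0178 cal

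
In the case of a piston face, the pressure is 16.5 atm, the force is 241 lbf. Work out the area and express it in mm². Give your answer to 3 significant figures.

Rearranging P = F/A for A: A = F/P.
P = 16.5 atm = 1.672×10^6 Pa; F = 241 lbf = 1072 N.
A = 6.412×10^-4 m²
6.412×10^-4 m² × (1 mm² / 1.000×10^-6 m²) = 641.2 mm²

641 mm²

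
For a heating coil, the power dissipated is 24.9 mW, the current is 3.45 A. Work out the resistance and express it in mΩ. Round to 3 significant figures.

2.09 mΩ

Rearranging: R = P/I².
P = 24.9 mW = 0.02490 W; I = 3.45 A.
R = 0.002092 Ω
0.002092 Ω × (1 mΩ / 0.001000 Ω) = 2.092 mΩ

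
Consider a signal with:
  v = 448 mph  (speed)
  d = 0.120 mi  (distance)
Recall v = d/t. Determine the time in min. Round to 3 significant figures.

Solving v = d/t for t: t = d/v.
v = 448 mph = 200.3 m/s; d = 0.120 mi = 193.1 m.
t = 0.9643 s
0.9643 s × (1 min / 60.00 s) = 0.01607 min

0.0161 min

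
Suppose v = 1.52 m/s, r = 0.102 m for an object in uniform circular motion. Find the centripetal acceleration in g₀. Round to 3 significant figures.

Directly: a = v²/r.
v = 1.52 m/s; r = 0.102 m.
a = 22.65 m/s²
22.65 m/s² × (1 g₀ / 9.807 m/s²) = 2.310 g₀

2.31 g₀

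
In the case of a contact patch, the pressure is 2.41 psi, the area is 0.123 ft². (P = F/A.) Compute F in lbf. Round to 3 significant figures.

42.7 lbf

Rearranging: F = P·A.
P = 2.41 psi = 16616 Pa; A = 0.123 ft² = 0.01143 m².
F = 189.9 N  (the unit combination reduces to kg·m/s² = N)
189.9 N × (1 lbf / 4.448 N) = 42.69 lbf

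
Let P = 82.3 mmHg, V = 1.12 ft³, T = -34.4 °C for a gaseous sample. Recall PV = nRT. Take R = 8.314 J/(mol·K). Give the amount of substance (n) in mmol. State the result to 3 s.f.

From the ideal-gas law: n = PV/(RT).
P = 82.3 mmHg = 10972 Pa; V = 1.12 ft³ = 0.03171 m³; T = -34.4 °C = 238.7 K; R = 8.314 J/(mol·K).
n = 0.1753 mol
0.1753 mol × (1 mmol / 0.001000 mol) = 175.3 mmol

175 mmol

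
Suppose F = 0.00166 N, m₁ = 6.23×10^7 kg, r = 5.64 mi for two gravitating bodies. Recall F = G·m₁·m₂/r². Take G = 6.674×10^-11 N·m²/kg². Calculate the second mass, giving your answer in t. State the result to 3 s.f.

32900 t

Rearranging: m₂ = F·r²/(G·m₁).
F = 0.00166 N; m₁ = 6.23×10^7 kg; r = 5.64 mi = 9077 m; G = 6.674×10^-11 N·m²/kg².
m₂ = 3.289×10^7 kg
3.289×10^7 kg × (1 t / 1000 kg) = 32892 t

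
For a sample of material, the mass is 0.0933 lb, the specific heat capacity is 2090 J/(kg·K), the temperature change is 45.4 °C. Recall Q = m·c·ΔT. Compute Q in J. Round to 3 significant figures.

Q is given directly by: Q = mcΔT.
m = 0.0933 lb = 0.04232 kg; c = 2090 J/(kg·K); ΔT = 45.4 °C = 45.40 K.
Q = 4016 J  (the unit combination reduces to kg·m²/s² = J)

4020 J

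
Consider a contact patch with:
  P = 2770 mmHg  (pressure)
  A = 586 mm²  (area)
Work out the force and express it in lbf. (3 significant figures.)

48.7 lbf

Rearranging: F = P·A.
P = 2770 mmHg = 3.693×10^5 Pa; A = 586 mm² = 5.860×10^-4 m².
F = 216.4 N
216.4 N × (1 lbf / 4.448 N) = 48.65 lbf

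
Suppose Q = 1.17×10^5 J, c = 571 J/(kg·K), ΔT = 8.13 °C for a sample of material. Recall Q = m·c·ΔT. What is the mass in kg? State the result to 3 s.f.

25.2 kg

Rearranging Q = m·c·ΔT for m: m = Q/(c·ΔT).
Q = 1.17×10^5 J; c = 571 J/(kg·K); ΔT = 8.13 °C = 8.130 K.
m = 25.20 kg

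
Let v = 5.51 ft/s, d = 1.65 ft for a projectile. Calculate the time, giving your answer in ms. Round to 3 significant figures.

299 ms

Rearranging: t = d/v.
v = 5.51 ft/s = 1.679 m/s; d = 1.65 ft = 0.5029 m.
t = 0.2995 s
0.2995 s × (1 ms / 0.001000 s) = 299.5 ms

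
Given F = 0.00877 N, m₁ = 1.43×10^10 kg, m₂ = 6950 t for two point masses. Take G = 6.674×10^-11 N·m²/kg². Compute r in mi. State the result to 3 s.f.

From Newton's law of gravitation: r = √(G·m₁m₂/F).
F = 0.00877 N; m₁ = 1.43×10^10 kg; m₂ = 6950 t = 6.950×10^6 kg; G = 6.674×10^-11 N·m²/kg².
r = 27501 m
27501 m × (1 mi / 1609 m) = 17.09 mi

17.1 mi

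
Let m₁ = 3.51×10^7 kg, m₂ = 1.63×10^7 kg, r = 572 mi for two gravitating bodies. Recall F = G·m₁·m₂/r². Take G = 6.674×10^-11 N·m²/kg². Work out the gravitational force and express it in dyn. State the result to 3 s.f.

0.00451 dyn

From Newton's law of gravitation: F = Gm₁m₂/r².
m₁ = 3.51×10^7 kg; m₂ = 1.63×10^7 kg; r = 572 mi = 9.205×10^5 m; G = 6.674×10^-11 N·m²/kg².
F = 4.506×10^-8 N
4.506×10^-8 N × (1 dyn / 1.000×10^-5 N) = 0.004506 dyn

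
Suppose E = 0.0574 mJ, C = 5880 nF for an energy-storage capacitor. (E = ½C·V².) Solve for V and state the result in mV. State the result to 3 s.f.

4420 mV

Rearranging E = ½C·V² for V: V = √(2E/C).
E = 0.0574 mJ = 5.740×10^-5 J; C = 5880 nF = 5.880×10^-6 F.
V = 4.419 V
4.419 V × (1 mV / 0.001000 V) = 4419 mV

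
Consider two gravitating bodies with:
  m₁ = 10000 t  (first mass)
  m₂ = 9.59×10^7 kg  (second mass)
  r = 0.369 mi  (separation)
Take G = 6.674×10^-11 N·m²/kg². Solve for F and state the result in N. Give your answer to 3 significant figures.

From Newton's law of gravitation: F = Gm₁m₂/r².
m₁ = 10000 t = 1.000×10^7 kg; m₂ = 9.59×10^7 kg; r = 0.369 mi = 593.8 m; G = 6.674×10^-11 N·m²/kg².
F = 0.1815 N  (the unit combination reduces to kg·m/s² = N)

0.181 N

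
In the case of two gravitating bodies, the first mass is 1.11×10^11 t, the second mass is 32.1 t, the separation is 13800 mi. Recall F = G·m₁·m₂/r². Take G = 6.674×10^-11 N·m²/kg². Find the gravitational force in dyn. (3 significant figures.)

0.0482 dyn

F is given directly by: F = Gm₁m₂/r².
m₁ = 1.11×10^11 t = 1.110×10^14 kg; m₂ = 32.1 t = 32100 kg; r = 13800 mi = 2.221×10^7 m; G = 6.674×10^-11 N·m²/kg².
F = 4.821×10^-7 N  (the unit combination reduces to kg·m/s² = N)
4.821×10^-7 N × (1 dyn / 1.000×10^-5 N) = 0.04821 dyn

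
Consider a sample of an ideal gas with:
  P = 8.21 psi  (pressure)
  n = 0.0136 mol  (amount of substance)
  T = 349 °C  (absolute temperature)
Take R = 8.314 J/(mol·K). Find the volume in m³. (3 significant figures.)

From the ideal-gas law: V = nRT/P.
P = 8.21 psi = 56606 Pa; n = 0.0136 mol; T = 349 °C = 622.1 K; R = 8.314 J/(mol·K).
V = 0.001243 m³

0.00124 m³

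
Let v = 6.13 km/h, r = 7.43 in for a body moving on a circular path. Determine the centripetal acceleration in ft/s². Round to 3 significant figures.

a is given directly by: a = v²/r.
v = 6.13 km/h = 1.703 m/s; r = 7.43 in = 0.1887 m.
a = 15.36 m/s²
15.36 m/s² × (1 ft/s² / 0.3048 m/s²) = 50.41 ft/s²

50.4 ft/s²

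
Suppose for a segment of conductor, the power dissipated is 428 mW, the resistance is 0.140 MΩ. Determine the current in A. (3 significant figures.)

0.00175 A

Solving P = I²R for I: I = √(P/R).
P = 428 mW = 0.4280 W; R = 0.140 MΩ = 1.400×10^5 Ω.
I = 0.001748 A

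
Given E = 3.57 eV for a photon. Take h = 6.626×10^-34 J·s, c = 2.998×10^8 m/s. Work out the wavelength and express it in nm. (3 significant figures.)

Rearranging: λ = hc/E.
E = 3.57 eV = 5.720×10^-19 J; h = 6.626×10^-34 J·s; c = 2.998×10^8 m/s.
λ = 3.473×10^-7 m
3.473×10^-7 m × (1 nm / 1.000×10^-9 m) = 347.3 nm

347 nm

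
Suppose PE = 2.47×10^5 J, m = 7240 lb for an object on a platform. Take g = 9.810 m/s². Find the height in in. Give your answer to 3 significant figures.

302 in

Rearranging PE = m·g·h for h: h = PE/(m·g).
PE = 2.47×10^5 J; m = 7240 lb = 3284 kg; g = 9.810 m/s².
h = 7.667 m
7.667 m × (1 in / 0.02540 m) = 301.8 in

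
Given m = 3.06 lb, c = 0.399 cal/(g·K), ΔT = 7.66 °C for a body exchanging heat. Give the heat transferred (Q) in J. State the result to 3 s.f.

17700 J

Q is given directly by: Q = mcΔT.
m = 3.06 lb = 1.388 kg; c = 0.399 cal/(g·K) = 1669 J/(kg·K); ΔT = 7.66 °C = 7.660 K.
Q = 17749 J  (the unit combination reduces to kg·m²/s² = J)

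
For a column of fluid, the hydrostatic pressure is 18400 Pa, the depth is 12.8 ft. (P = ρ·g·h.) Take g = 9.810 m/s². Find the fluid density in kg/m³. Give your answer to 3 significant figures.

Solving P = ρ·g·h for ρ: ρ = P/(g·h).
P = 18400 Pa; h = 12.8 ft = 3.901 m; g = 9.810 m/s².
ρ = 480.8 kg/m³

481 kg/m³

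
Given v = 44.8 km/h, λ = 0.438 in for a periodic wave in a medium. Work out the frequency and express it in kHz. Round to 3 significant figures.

Rearranging: f = v/λ.
v = 44.8 km/h = 12.44 m/s; λ = 0.438 in = 0.01113 m.
f = 1119 Hz
1119 Hz × (1 kHz / 1000 Hz) = 1.119 kHz

1.12 kHz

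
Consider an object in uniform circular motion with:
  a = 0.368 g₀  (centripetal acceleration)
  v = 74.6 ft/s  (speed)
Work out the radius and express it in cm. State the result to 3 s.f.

14300 cm

Solving a = v²/r for r: r = v²/a.
a = 0.368 g₀ = 3.609 m/s²; v = 74.6 ft/s = 22.74 m/s.
r = 143.3 m
143.3 m × (1 cm / 0.01000 m) = 14326 cm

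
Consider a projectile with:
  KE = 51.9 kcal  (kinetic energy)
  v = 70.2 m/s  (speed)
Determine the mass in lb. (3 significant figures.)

194 lb

Rearranging: m = 2·KE/v².
KE = 51.9 kcal = 2.171×10^5 J; v = 70.2 m/s.
m = 88.13 kg
88.13 kg × (1 lb / 0.4536 kg) = 194.3 lb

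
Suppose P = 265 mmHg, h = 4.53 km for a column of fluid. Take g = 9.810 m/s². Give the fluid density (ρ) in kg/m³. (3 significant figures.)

Rearranging: ρ = P/(g·h).
P = 265 mmHg = 35330 Pa; h = 4.53 km = 4530 m; g = 9.810 m/s².
ρ = 0.7950 kg/m³

0.795 kg/m³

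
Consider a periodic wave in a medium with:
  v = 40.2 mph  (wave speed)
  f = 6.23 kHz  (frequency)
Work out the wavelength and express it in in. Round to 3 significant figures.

0.114 in

Rearranging: λ = v/f.
v = 40.2 mph = 17.97 m/s; f = 6.23 kHz = 6230 Hz.
λ = 0.002885 m
0.002885 m × (1 in / 0.02540 m) = 0.1136 in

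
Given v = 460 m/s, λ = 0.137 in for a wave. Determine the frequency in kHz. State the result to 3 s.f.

132 kHz

Rearranging: f = v/λ.
v = 460 m/s; λ = 0.137 in = 0.003480 m.
f = 1.322×10^5 Hz
1.322×10^5 Hz × (1 kHz / 1000 Hz) = 132.2 kHz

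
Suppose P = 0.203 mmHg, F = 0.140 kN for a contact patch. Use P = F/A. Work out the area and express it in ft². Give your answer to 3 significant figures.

Solving P = F/A for A: A = F/P.
P = 0.203 mmHg = 27.06 Pa; F = 0.140 kN = 140.0 N.
A = 5.173 m²
5.173 m² × (1 ft² / 0.09290 m²) = 55.68 ft²

55.7 ft²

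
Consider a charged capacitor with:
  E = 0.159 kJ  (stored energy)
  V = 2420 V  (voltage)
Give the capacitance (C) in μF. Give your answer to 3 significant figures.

Solving E = ½C·V² for C: C = 2E/V².
E = 0.159 kJ = 159.0 J; V = 2420 V.
C = 5.430×10^-5 F
5.430×10^-5 F × (1 μF / 1.000×10^-6 F) = 54.30 μF

54.3 μF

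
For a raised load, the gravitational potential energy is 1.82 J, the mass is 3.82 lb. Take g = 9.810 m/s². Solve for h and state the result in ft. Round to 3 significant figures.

Rearranging: h = PE/(m·g).
PE = 1.82 J; m = 3.82 lb = 1.733 kg; g = 9.810 m/s².
h = 0.1071 m
0.1071 m × (1 ft / 0.3048 m) = 0.3513 ft

0.351 ft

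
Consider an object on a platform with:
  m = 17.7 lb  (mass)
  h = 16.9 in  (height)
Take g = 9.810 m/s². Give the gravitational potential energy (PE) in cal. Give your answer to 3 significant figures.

8.08 cal

Directly: PE = mgh.
m = 17.7 lb = 8.029 kg; h = 16.9 in = 0.4293 m; g = 9.810 m/s².
PE = 33.81 J
33.81 J × (1 cal / 4.184 J) = 8.080 cal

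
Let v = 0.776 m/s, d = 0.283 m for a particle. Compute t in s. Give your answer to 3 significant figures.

0.365 s

Rearranging v = d/t for t: t = d/v.
v = 0.776 m/s; d = 0.283 m.
t = 0.3647 s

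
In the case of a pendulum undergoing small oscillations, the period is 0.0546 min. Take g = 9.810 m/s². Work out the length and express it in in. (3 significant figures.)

Solving T = 2π√(L/g) for L: L = g·(T/2π)².
T = 0.0546 min = 3.276 s; g = 9.810 m/s².
L = 2.667 m
2.667 m × (1 in / 0.02540 m) = 105.0 in

105 in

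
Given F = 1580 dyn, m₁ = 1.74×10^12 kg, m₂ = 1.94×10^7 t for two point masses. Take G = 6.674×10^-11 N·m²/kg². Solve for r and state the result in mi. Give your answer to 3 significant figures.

From Newton's law of gravitation: r = √(G·m₁m₂/F).
F = 1580 dyn = 0.01580 N; m₁ = 1.74×10^12 kg; m₂ = 1.94×10^7 t = 1.940×10^10 kg; G = 6.674×10^-11 N·m²/kg².
r = 1.194×10^7 m
1.194×10^7 m × (1 mi / 1609 m) = 7420 mi

7420 mi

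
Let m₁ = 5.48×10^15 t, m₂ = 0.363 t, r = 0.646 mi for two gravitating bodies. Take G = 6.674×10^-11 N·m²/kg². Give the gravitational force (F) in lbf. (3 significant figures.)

From Newton's law of gravitation: F = Gm₁m₂/r².
m₁ = 5.48×10^15 t = 5.480×10^18 kg; m₂ = 0.363 t = 363.0 kg; r = 0.646 mi = 1040 m; G = 6.674×10^-11 N·m²/kg².
F = 1.228×10^5 N  (the unit combination reduces to kg·m/s² = N)
1.228×10^5 N × (1 lbf / 4.448 N) = 27614 lbf

27600 lbf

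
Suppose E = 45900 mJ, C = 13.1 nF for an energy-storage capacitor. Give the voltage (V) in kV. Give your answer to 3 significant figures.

Rearranging E = ½C·V² for V: V = √(2E/C).
E = 45900 mJ = 45.90 J; C = 13.1 nF = 1.310×10^-8 F.
V = 83712 V  (the unit combination reduces to kg·m²/(A·s³) = V)
83712 V × (1 kV / 1000 V) = 83.71 kV

83.7 kV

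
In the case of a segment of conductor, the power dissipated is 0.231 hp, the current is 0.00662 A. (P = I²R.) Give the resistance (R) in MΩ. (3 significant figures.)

Solving P = I²R for R: R = P/I².
P = 0.231 hp = 172.3 W; I = 0.00662 A.
R = 3.931×10^6 Ω
3.931×10^6 Ω × (1 MΩ / 1.000×10^6 Ω) = 3.931 MΩ

3.93 MΩ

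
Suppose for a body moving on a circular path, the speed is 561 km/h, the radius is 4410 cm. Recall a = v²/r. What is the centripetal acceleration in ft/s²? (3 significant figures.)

a is given directly by: a = v²/r.
v = 561 km/h = 155.8 m/s; r = 4410 cm = 44.10 m.
a = 550.7 m/s²
550.7 m/s² × (1 ft/s² / 0.3048 m/s²) = 1807 ft/s²

1810 ft/s²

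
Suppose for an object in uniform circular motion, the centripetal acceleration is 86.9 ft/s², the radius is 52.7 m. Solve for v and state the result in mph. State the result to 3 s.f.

Rearranging: v = √(a·r).
a = 86.9 ft/s² = 26.49 m/s²; r = 52.7 m.
v = 37.36 m/s
37.36 m/s × (1 mph / 0.4470 m/s) = 83.57 mph

83.6 mph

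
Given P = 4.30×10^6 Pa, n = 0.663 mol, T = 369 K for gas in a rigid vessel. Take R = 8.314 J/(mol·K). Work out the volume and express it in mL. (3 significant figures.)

From the ideal-gas law: V = nRT/P.
P = 4.30×10^6 Pa; n = 0.663 mol; T = 369 K; R = 8.314 J/(mol·K).
V = 4.730×10^-4 m³
4.730×10^-4 m³ × (1 mL / 1.000×10^-6 m³) = 473.0 mL

473 mL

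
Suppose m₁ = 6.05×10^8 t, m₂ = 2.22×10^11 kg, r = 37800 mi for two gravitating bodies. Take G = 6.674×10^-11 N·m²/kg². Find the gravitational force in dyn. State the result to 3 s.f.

242 dyn

From Newton's law of gravitation: F = Gm₁m₂/r².
m₁ = 6.05×10^8 t = 6.050×10^11 kg; m₂ = 2.22×10^11 kg; r = 37800 mi = 6.083×10^7 m; G = 6.674×10^-11 N·m²/kg².
F = 0.002422 N  (the unit combination reduces to kg·m/s² = N)
0.002422 N × (1 dyn / 1.000×10^-5 N) = 242.2 dyn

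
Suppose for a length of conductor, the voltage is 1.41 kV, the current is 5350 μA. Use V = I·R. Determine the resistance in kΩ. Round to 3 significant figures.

264 kΩ

From Ohm's law: R = V/I.
V = 1.41 kV = 1410 V; I = 5350 μA = 0.005350 A.
R = 2.636×10^5 Ω
2.636×10^5 Ω × (1 kΩ / 1000 Ω) = 263.6 kΩ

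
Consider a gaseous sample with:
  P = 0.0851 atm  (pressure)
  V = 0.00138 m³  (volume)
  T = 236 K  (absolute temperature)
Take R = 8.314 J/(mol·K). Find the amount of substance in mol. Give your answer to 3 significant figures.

0.00606 mol

Rearranging: n = PV/(RT).
P = 0.0851 atm = 8623 Pa; V = 0.00138 m³; T = 236 K; R = 8.314 J/(mol·K).
n = 0.006065 mol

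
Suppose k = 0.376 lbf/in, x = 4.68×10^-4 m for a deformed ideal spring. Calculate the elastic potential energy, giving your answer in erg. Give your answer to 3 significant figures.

72.1 erg

Directly: U = ½kx².
k = 0.376 lbf/in = 65.85 N/m; x = 4.68×10^-4 m.
U = 7.211×10^-6 J  (the unit combination reduces to kg·m²/s² = J)
7.211×10^-6 J × (1 erg / 1.000×10^-7 J) = 72.11 erg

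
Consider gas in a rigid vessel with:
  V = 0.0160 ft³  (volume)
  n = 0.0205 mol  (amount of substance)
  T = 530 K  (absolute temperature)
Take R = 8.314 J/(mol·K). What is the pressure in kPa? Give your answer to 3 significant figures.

199 kPa

From the ideal-gas law: P = nRT/V.
V = 0.0160 ft³ = 4.531×10^-4 m³; n = 0.0205 mol; T = 530 K; R = 8.314 J/(mol·K).
P = 1.994×10^5 Pa  (the unit combination reduces to kg/(m·s²) = Pa)
1.994×10^5 Pa × (1 kPa / 1000 Pa) = 199.4 kPa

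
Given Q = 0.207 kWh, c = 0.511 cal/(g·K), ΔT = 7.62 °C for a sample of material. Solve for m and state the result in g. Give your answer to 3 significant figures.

45700 g

Rearranging: m = Q/(c·ΔT).
Q = 0.207 kWh = 7.452×10^5 J; c = 0.511 cal/(g·K) = 2138 J/(kg·K); ΔT = 7.62 °C = 7.620 K.
m = 45.74 kg
45.74 kg × (1 g / 0.001000 kg) = 45741 g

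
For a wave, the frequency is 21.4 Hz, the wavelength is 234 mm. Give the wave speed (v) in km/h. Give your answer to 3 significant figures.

18.0 km/h

v is given directly by: v = fλ.
f = 21.4 Hz; λ = 234 mm = 0.2340 m.
v = 5.008 m/s
5.008 m/s × (1 km/h / 0.2778 m/s) = 18.03 km/h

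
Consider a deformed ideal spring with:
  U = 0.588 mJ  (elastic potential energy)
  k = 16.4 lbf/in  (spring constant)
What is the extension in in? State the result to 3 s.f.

Rearranging U = ½k·x² for x: x = √(2U/k).
U = 0.588 mJ = 5.880×10^-4 J; k = 16.4 lbf/in = 2872 N/m.
x = 6.399×10^-4 m
6.399×10^-4 m × (1 in / 0.02540 m) = 0.02519 in

0.0252 in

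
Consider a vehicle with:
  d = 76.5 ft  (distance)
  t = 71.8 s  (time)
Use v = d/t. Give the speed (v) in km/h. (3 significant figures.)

v is given directly by: v = d/t.
d = 76.5 ft = 23.32 m; t = 71.8 s.
v = 0.3248 m/s
0.3248 m/s × (1 km/h / 0.2778 m/s) = 1.169 km/h

1.17 km/h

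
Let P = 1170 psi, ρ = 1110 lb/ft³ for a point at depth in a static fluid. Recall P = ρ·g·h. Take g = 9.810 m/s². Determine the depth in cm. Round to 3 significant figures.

4620 cm

Rearranging P = ρ·g·h for h: h = P/(ρ·g).
P = 1170 psi = 8.067×10^6 Pa; ρ = 1110 lb/ft³ = 17780 kg/m³; g = 9.810 m/s².
h = 46.25 m
46.25 m × (1 cm / 0.01000 m) = 4625 cm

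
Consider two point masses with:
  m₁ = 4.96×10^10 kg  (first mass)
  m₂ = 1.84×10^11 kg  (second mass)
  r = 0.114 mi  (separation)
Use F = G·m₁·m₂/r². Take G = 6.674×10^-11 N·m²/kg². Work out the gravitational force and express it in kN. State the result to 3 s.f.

Directly: F = Gm₁m₂/r².
m₁ = 4.96×10^10 kg; m₂ = 1.84×10^11 kg; r = 0.114 mi = 183.5 m; G = 6.674×10^-11 N·m²/kg².
F = 1.810×10^7 N
1.810×10^7 N × (1 kN / 1000 N) = 18096 kN

18100 kN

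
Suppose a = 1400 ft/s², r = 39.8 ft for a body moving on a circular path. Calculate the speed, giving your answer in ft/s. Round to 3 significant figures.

236 ft/s

Rearranging: v = √(a·r).
a = 1400 ft/s² = 426.7 m/s²; r = 39.8 ft = 12.13 m.
v = 71.95 m/s
71.95 m/s × (1 ft/s / 0.3048 m/s) = 236.1 ft/s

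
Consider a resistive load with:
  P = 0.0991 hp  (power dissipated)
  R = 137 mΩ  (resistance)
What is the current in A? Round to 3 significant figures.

23.2 A

Solving P = I²R for I: I = √(P/R).
P = 0.0991 hp = 73.90 W; R = 137 mΩ = 0.1370 Ω.
I = 23.23 A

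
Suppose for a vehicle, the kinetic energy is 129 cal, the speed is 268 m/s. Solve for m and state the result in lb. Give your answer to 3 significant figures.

Rearranging KE = ½mv² for m: m = 2·KE/v².
KE = 129 cal = 539.7 J; v = 268 m/s.
m = 0.01503 kg
0.01503 kg × (1 lb / 0.4536 kg) = 0.03313 lb

0.0331 lb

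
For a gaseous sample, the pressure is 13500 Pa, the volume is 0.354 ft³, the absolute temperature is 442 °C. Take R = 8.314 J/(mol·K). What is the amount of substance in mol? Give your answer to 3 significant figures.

Rearranging PV = nRT for n: n = PV/(RT).
P = 13500 Pa; V = 0.354 ft³ = 0.01002 m³; T = 442 °C = 715.1 K; R = 8.314 J/(mol·K).
n = 0.02276 mol

0.0228 mol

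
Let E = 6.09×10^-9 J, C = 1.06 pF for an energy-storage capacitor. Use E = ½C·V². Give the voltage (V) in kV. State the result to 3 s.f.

0.107 kV

Solving E = ½C·V² for V: V = √(2E/C).
E = 6.09×10^-9 J; C = 1.06 pF = 1.060×10^-12 F.
V = 107.2 V  (the unit combination reduces to kg·m²/(A·s³) = V)
107.2 V × (1 kV / 1000 V) = 0.1072 kV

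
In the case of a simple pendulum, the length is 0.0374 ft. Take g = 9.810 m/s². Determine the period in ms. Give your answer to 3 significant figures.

214 ms

T is given directly by: T = 2π√(L/g).
L = 0.0374 ft = 0.01140 m; g = 9.810 m/s².
T = 0.2142 s
0.2142 s × (1 ms / 0.001000 s) = 214.2 ms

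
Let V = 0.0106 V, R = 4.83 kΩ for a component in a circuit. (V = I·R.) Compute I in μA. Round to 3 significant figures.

Rearranging: I = V/R.
V = 0.0106 V; R = 4.83 kΩ = 4830 Ω.
I = 2.195×10^-6 A
2.195×10^-6 A × (1 μA / 1.000×10^-6 A) = 2.195 μA

2.19 μA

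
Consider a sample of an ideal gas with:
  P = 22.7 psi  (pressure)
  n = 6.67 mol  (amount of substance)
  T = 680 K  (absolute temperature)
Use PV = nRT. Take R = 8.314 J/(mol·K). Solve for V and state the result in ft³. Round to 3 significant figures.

8.51 ft³

Rearranging: V = nRT/P.
P = 22.7 psi = 1.565×10^5 Pa; n = 6.67 mol; T = 680 K; R = 8.314 J/(mol·K).
V = 0.2409 m³
0.2409 m³ × (1 ft³ / 0.02832 m³) = 8.509 ft³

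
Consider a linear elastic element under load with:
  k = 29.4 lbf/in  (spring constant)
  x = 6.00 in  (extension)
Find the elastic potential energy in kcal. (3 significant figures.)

U is given directly by: U = ½kx².
k = 29.4 lbf/in = 5149 N/m; x = 6.00 in = 0.1524 m.
U = 59.79 J
59.79 J × (1 kcal / 4184 J) = 0.01429 kcal

0.0143 kcal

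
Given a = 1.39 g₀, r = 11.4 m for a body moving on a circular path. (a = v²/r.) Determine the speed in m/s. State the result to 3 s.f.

Rearranging: v = √(a·r).
a = 1.39 g₀ = 13.63 m/s²; r = 11.4 m.
v = 12.47 m/s

12.5 m/s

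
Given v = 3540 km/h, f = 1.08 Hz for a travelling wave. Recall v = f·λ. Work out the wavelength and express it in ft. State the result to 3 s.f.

2990 ft

Rearranging: λ = v/f.
v = 3540 km/h = 983.3 m/s; f = 1.08 Hz.
λ = 910.5 m
910.5 m × (1 ft / 0.3048 m) = 2987 ft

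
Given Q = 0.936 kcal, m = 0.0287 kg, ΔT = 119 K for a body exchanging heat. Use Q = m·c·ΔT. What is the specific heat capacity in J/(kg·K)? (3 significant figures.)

1150 J/(kg·K)

Solving Q = m·c·ΔT for c: c = Q/(m·ΔT).
Q = 0.936 kcal = 3916 J; m = 0.0287 kg; ΔT = 119 K.
c = 1147 J/(kg·K)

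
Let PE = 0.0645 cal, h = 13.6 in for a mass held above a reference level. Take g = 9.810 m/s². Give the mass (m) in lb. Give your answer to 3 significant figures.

Rearranging PE = m·g·h for m: m = PE/(g·h).
PE = 0.0645 cal = 0.2699 J; h = 13.6 in = 0.3454 m; g = 9.810 m/s².
m = 0.07964 kg
0.07964 kg × (1 lb / 0.4536 kg) = 0.1756 lb

0.176 lb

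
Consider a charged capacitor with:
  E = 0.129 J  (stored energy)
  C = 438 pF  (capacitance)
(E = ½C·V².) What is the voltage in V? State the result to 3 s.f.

Rearranging E = ½C·V² for V: V = √(2E/C).
E = 0.129 J; C = 438 pF = 4.380×10^-10 F.
V = 24270 V  (the unit combination reduces to kg·m²/(A·s³) = V)

24300 V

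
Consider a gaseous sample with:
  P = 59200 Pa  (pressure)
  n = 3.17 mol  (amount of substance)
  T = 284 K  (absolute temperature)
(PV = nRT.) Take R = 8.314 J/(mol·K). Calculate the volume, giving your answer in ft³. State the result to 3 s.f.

Rearranging: V = nRT/P.
P = 59200 Pa; n = 3.17 mol; T = 284 K; R = 8.314 J/(mol·K).
V = 0.1264 m³
0.1264 m³ × (1 ft³ / 0.02832 m³) = 4.465 ft³

4.46 ft³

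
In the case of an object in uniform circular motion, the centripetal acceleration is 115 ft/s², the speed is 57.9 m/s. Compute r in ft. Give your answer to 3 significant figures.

314 ft

Solving a = v²/r for r: r = v²/a.
a = 115 ft/s² = 35.05 m/s²; v = 57.9 m/s.
r = 95.64 m
95.64 m × (1 ft / 0.3048 m) = 313.8 ft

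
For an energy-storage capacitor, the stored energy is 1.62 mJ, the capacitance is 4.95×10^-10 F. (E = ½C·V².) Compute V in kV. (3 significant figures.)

2.56 kV

Rearranging E = ½C·V² for V: V = √(2E/C).
E = 1.62 mJ = 0.001620 J; C = 4.95×10^-10 F.
V = 2558 V
2558 V × (1 kV / 1000 V) = 2.558 kV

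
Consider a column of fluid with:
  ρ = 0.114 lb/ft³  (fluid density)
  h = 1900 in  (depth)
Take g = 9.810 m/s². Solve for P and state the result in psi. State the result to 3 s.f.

Directly: P = ρgh.
ρ = 0.114 lb/ft³ = 1.826 kg/m³; h = 1900 in = 48.26 m; g = 9.810 m/s².
P = 864.5 Pa  (the unit combination reduces to kg/(m·s²) = Pa)
864.5 Pa × (1 psi / 6895 Pa) = 0.1254 psi

0.125 psi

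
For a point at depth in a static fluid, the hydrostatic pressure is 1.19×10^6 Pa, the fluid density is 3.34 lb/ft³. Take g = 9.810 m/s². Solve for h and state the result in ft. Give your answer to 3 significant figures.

7440 ft

Rearranging P = ρ·g·h for h: h = P/(ρ·g).
P = 1.19×10^6 Pa; ρ = 3.34 lb/ft³ = 53.50 kg/m³; g = 9.810 m/s².
h = 2267 m
2267 m × (1 ft / 0.3048 m) = 7439 ft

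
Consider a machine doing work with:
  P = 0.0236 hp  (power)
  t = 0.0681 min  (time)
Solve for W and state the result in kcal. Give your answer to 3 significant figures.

Rearranging P = W/t for W: W = P·t.
P = 0.0236 hp = 17.60 W; t = 0.0681 min = 4.086 s.
W = 71.91 J
71.91 J × (1 kcal / 4184 J) = 0.01719 kcal

0.0172 kcal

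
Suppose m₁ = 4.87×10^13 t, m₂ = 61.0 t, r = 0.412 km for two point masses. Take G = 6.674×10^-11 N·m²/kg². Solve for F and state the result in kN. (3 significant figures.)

Directly: F = Gm₁m₂/r².
m₁ = 4.87×10^13 t = 4.870×10^16 kg; m₂ = 61.0 t = 61000 kg; r = 0.412 km = 412.0 m; G = 6.674×10^-11 N·m²/kg².
F = 1.168×10^6 N  (the unit combination reduces to kg·m/s² = N)
1.168×10^6 N × (1 kN / 1000 N) = 1168 kN

1170 kN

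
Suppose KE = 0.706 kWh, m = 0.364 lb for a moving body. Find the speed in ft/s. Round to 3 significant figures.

18200 ft/s

Solving KE = ½mv² for v: v = √(2·KE/m).
KE = 0.706 kWh = 2.542×10^6 J; m = 0.364 lb = 0.1651 kg.
v = 5549 m/s
5549 m/s × (1 ft/s / 0.3048 m/s) = 18204 ft/s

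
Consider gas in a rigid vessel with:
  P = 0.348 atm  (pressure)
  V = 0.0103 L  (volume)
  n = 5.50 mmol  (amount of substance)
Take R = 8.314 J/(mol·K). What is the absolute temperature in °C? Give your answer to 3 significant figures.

From the ideal-gas law: T = PV/(nR).
P = 0.348 atm = 35261 Pa; V = 0.0103 L = 1.030×10^-5 m³; n = 5.50 mmol = 0.005500 mol; R = 8.314 J/(mol·K).
T = 7.943 K
7.943 K − 273.15 = -265.2 °C

-265 °C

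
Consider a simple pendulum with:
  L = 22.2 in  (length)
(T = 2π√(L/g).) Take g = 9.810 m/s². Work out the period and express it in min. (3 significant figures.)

0.0251 min

T is given directly by: T = 2π√(L/g).
L = 22.2 in = 0.5639 m; g = 9.810 m/s².
T = 1.506 s
1.506 s × (1 min / 60.00 s) = 0.02511 min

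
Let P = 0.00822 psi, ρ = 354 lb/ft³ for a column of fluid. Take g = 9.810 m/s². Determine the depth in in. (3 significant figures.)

Rearranging: h = P/(ρ·g).
P = 0.00822 psi = 56.67 Pa; ρ = 354 lb/ft³ = 5671 kg/m³; g = 9.810 m/s².
h = 0.001019 m
0.001019 m × (1 in / 0.02540 m) = 0.04011 in

0.0401 in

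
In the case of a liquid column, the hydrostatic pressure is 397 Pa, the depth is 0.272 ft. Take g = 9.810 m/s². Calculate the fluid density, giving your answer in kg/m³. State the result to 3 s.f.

488 kg/m³

Rearranging P = ρ·g·h for ρ: ρ = P/(g·h).
P = 397 Pa; h = 0.272 ft = 0.08291 m; g = 9.810 m/s².
ρ = 488.1 kg/m³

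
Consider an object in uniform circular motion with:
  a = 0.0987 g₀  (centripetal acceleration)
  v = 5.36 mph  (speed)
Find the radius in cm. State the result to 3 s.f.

593 cm

Rearranging: r = v²/a.
a = 0.0987 g₀ = 0.9679 m/s²; v = 5.36 mph = 2.396 m/s.
r = 5.932 m
5.932 m × (1 cm / 0.01000 m) = 593.2 cm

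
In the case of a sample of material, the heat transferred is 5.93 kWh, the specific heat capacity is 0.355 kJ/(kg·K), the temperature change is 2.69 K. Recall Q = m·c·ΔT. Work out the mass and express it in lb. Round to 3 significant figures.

Solving Q = m·c·ΔT for m: m = Q/(c·ΔT).
Q = 5.93 kWh = 2.135×10^7 J; c = 0.355 kJ/(kg·K) = 355.0 J/(kg·K); ΔT = 2.69 K.
m = 22355 kg
22355 kg × (1 lb / 0.4536 kg) = 49285 lb

49300 lb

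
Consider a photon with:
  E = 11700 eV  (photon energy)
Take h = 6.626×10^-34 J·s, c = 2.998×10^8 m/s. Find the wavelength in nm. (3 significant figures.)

0.106 nm

Rearranging: λ = hc/E.
E = 11700 eV = 1.875×10^-15 J; h = 6.626×10^-34 J·s; c = 2.998×10^8 m/s.
λ = 1.060×10^-10 m
1.060×10^-10 m × (1 nm / 1.000×10^-9 m) = 0.1060 nm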